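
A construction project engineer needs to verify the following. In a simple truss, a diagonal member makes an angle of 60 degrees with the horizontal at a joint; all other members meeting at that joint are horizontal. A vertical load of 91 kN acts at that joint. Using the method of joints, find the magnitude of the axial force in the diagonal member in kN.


At the joint, only the diagonal has a vertical component, so vertical equilibrium gives:
F * sin(60) = 91
F = 91 / sin(60)
= 91 / 0.866025
= 105.08 kN

105.08 kN


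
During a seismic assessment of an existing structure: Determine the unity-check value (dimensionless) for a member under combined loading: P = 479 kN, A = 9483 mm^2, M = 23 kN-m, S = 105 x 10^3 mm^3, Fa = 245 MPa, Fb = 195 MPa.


f_a = P / A = 479000.0 / 9483 = 50.5114 MPa
f_b = M / S = 23000000.0 / 105000.0 = 219.0476 MPa
Ratio = f_a / Fa + f_b / Fb
= 50.5114 / 245 + 219.0476 / 195
= 1.3295 (dimensionless)

1.3295 (dimensionless)


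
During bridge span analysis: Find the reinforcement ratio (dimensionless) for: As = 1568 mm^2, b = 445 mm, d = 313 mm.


rho = As / (b * d)
= 1568 / (445 * 313)
= 1568 / 139285
= 0.011257 (dimensionless)

0.011257 (dimensionless)


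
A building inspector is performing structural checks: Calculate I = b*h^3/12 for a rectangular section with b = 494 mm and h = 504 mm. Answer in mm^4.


I = b * h^3 / 12
= 494 * 504^3 / 12
= 494 * 128024064 / 12
= 5270323968.0 mm^4

5270323968.0 mm^4


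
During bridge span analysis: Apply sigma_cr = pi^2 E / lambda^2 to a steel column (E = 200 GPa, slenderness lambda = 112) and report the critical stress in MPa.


sigma_cr = pi^2 * E / lambda^2
= 9.8696 * 200000.0 / 112^2
= 9.8696 * 200000.0 / 12544
= 157.3598 MPa

157.3598 MPa


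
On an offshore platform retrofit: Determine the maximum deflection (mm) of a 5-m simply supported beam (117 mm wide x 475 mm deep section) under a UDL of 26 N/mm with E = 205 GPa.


I = 117 * 475^3 / 12 = 1044925781.25 mm^4
L = 5000.0 mm, w = 26 N/mm, E = 205000.0 MPa
delta = 5 * w * L^4 / (384 * E * I)
= 5 * 26 * 5000.0^4 / (384 * 205000.0 * 1044925781.25)
= 0.9878 mm

0.9878 mm


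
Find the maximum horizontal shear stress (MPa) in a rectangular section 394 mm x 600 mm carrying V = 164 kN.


A = b * h = 394 * 600 = 236400 mm^2
V = 164 kN = 164000.0 N
tau_max = 1.5 * V / A = 1.5 * 164000.0 / 236400
= 1.0406 MPa

1.0406 MPa


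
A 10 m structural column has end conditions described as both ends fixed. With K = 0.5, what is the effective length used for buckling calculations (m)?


L_eff = K * L
= 0.5 * 10
= 5.0 m

5.0 m


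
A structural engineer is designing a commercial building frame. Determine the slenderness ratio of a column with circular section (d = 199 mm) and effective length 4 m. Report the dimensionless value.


Radius of gyration r = d / 4 = 199 / 4 = 49.75 mm
L_eff = 4000.0 mm
Slenderness ratio = L / r = 4000.0 / 49.75 = 80.4 (dimensionless)

80.4 (dimensionless)


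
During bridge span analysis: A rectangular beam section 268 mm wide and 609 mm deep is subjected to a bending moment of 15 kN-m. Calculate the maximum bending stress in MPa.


I = b * h^3 / 12 = 268 * 609^3 / 12 = 5044352481.0 mm^4
y = h / 2 = 609 / 2 = 304.5 mm
M = 15 kN-m = 15000000.0 N-mm
sigma = M * y / I = 15000000.0 * 304.5 / 5044352481.0
= 0.91 MPa

0.91 MPa


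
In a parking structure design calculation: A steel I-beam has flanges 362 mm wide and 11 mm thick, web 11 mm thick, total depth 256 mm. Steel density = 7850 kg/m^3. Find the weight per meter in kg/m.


A_flanges = 2 * 362 * 11 = 7964 mm^2
A_web = (256 - 2 * 11) * 11 = 2574 mm^2
A_total = 7964 + 2574 = 10538 mm^2 = 0.010538 m^2
Weight = rho * A = 7850 * 0.010538 = 82.7233 kg/m

82.7233 kg/m


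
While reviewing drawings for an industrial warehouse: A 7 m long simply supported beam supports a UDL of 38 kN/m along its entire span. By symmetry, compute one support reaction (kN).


Total load = w * L = 38 * 7 = 266 kN
By symmetry, each reaction R = total / 2 = 266 / 2 = 133.0 kN

133.0 kN


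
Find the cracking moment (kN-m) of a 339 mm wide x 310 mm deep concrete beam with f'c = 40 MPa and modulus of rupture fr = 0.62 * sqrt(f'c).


fr = 0.62 * sqrt(40) = 0.62 * 6.3246 = 3.9212 MPa
I = 339 * 310^3 / 12 = 841595750.0 mm^4
y_t = 155.0 mm
M_cr = fr * I / y_t = 3.9212 * 841595750.0 / 155.0 N-mm
= 21.2909 kN-m

21.2909 kN-m


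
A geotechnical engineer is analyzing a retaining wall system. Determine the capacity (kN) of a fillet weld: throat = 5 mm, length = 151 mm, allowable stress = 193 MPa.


Strength = throat * length * allowable stress
= 5 * 151 * 193 N
= 145715 N
= 145.72 kN

145.72 kN


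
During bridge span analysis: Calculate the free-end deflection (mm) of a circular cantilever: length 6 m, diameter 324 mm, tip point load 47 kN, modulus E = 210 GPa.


I = pi * d^4 / 64 = pi * 324^4 / 64 = 540941049.82 mm^4
L = 6000.0 mm, P = 47000.0 N, E = 210000.0 MPa
delta = P * L^3 / (3 * E * I)
= 47000.0 * 6000.0^3 / (3 * 210000.0 * 540941049.82)
= 29.7894 mm

29.7894 mm


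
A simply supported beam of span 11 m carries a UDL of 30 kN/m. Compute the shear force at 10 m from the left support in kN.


R_A = w * L / 2 = 30 * 11 / 2 = 165.0 kN
V(x) = R_A - w * x = 165.0 - 30 * 10
= -135.0 kN

-135.0 kN


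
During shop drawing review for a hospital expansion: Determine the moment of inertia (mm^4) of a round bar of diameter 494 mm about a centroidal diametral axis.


r = d / 2 = 494 / 2 = 247.0 mm
I = pi * r^4 / 4 = pi * 247.0^4 / 4
= 2923328996.8 mm^4

2923328996.8 mm^4


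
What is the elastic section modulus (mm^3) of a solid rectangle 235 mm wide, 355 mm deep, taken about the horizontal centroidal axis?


S = b * h^2 / 6
= 235 * 355^2 / 6
= 235 * 126025 / 6
= 4935979.17 mm^3

4935979.17 mm^3


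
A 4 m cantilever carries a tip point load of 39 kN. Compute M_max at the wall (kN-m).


For a cantilever with a point load at the free end:
M_max = P * L = 39 * 4 = 156 kN-m

156 kN-m


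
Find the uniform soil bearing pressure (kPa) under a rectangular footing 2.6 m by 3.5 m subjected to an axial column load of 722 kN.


A = 2.6 * 3.5 = 9.1 m^2
q = P / A = 722 / 9.1
= 79.3407 kPa

79.3407 kPa


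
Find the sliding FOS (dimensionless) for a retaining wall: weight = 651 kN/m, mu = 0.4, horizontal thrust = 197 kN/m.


Resisting force = mu * W = 0.4 * 651 = 260.4 kN/m
FOS = Resisting / Driving = 260.4 / 197
= 1.3218 (dimensionless)

1.3218 (dimensionless)


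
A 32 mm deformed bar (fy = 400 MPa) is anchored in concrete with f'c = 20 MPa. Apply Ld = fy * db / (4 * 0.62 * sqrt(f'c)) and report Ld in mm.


Ld = (fy * db) / (4 * 0.62 * sqrt(f'c))
= (400 * 32) / (4 * 0.62 * sqrt(20))
= 12800 / 11.0909
= 1154.1 mm

1154.1 mm


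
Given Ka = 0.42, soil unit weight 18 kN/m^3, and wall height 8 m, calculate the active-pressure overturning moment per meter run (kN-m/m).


Pa = 0.5 * Ka * gamma * H^2
= 0.5 * 0.42 * 18 * 8^2
= 241.92 kN/m
Arm = H / 3 = 8 / 3 = 2.6667 m
Mo = Pa * arm = Pa * H / 3 = 241.92 * 8 / 3 = 645.12 kN-m/m

645.12 kN-m/m


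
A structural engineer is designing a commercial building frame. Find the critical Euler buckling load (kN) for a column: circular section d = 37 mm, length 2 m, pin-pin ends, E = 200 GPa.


I = pi * d^4 / 64 = 91997.66 mm^4
L = 2000.0 mm
P_cr = pi^2 * E * I / L^2
= 9.8696 * 200000.0 * 91997.66 / 2000.0^2
= 45399.03 N = 45.399 kN

45.399 kN


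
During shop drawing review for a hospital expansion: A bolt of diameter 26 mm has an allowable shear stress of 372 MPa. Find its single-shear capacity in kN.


A = pi * d^2 / 4 = pi * 26^2 / 4 = 530.9292 mm^2
V = f_v * A / 1000 = 372 * 530.9292 / 1000
= 197.5056 kN

197.5056 kN


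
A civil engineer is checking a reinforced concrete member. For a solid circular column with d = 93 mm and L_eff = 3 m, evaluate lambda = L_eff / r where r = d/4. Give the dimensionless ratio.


Radius of gyration r = d / 4 = 93 / 4 = 23.25 mm
L_eff = 3000.0 mm
Slenderness ratio = L / r = 3000.0 / 23.25 = 129.03 (dimensionless)

129.03 (dimensionless)


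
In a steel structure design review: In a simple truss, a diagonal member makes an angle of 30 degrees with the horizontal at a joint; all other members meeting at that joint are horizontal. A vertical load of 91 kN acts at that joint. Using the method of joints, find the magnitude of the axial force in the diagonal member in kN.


At the joint, only the diagonal has a vertical component, so vertical equilibrium gives:
F * sin(30) = 91
F = 91 / sin(30)
= 91 / 0.5
= 182.0 kN

182.0 kN


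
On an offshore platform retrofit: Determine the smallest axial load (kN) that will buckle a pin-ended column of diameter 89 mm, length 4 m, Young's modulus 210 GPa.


I = pi * d^4 / 64 = 3079852.55 mm^4
L = 4000.0 mm
P_cr = pi^2 * E * I / L^2
= 9.8696 * 210000.0 * 3079852.55 / 4000.0^2
= 398959.66 N = 398.9597 kN

398.9597 kN


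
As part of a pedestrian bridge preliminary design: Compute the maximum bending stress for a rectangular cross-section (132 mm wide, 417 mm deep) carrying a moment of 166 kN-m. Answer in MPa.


I = b * h^3 / 12 = 132 * 417^3 / 12 = 797628843.0 mm^4
y = h / 2 = 417 / 2 = 208.5 mm
M = 166 kN-m = 166000000.0 N-mm
sigma = M * y / I = 166000000.0 * 208.5 / 797628843.0
= 43.39 MPa

43.39 MPa


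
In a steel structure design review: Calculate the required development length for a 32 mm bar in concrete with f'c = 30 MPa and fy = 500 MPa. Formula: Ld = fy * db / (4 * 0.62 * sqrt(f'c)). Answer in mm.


Ld = (fy * db) / (4 * 0.62 * sqrt(f'c))
= (500 * 32) / (4 * 0.62 * sqrt(30))
= 16000 / 13.5835
= 1177.9 mm

1177.9 mm


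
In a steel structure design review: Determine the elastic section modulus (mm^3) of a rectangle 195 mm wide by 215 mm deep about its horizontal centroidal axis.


S = b * h^2 / 6
= 195 * 215^2 / 6
= 195 * 46225 / 6
= 1502312.5 mm^3

1502312.5 mm^3


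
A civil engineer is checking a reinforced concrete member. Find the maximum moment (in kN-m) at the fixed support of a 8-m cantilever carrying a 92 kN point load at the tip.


For a cantilever with a point load at the free end:
M_max = P * L = 92 * 8 = 736 kN-m

736 kN-m


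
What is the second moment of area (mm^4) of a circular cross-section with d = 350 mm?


r = d / 2 = 350 / 2 = 175.0 mm
I = pi * r^4 / 4 = pi * 175.0^4 / 4
= 736617574.34 mm^4

736617574.34 mm^4


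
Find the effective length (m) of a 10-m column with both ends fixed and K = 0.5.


L_eff = K * L
= 0.5 * 10
= 5.0 m

5.0 m


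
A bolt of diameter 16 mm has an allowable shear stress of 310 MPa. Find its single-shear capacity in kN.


A = pi * d^2 / 4 = pi * 16^2 / 4 = 201.0619 mm^2
V = f_v * A / 1000 = 310 * 201.0619 / 1000
= 62.3292 kN

62.3292 kN


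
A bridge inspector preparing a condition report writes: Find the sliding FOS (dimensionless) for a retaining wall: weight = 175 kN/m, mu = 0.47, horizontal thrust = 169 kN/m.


Resisting force = mu * W = 0.47 * 175 = 82.25 kN/m
FOS = Resisting / Driving = 82.25 / 169
= 0.4867 (dimensionless)

0.4867 (dimensionless)


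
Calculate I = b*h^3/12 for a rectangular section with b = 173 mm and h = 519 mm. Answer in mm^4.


I = b * h^3 / 12
= 173 * 519^3 / 12
= 173 * 139798359 / 12
= 2015426342.25 mm^4

2015426342.25 mm^4


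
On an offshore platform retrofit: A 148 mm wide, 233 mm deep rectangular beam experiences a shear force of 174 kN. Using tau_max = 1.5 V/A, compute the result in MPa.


A = b * h = 148 * 233 = 34484 mm^2
V = 174 kN = 174000.0 N
tau_max = 1.5 * V / A = 1.5 * 174000.0 / 34484
= 7.5687 MPa

7.5687 MPa


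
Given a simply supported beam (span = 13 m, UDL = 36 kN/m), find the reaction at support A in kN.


Total load = w * L = 36 * 13 = 468 kN
By symmetry, each reaction R = total / 2 = 468 / 2 = 234.0 kN

234.0 kN


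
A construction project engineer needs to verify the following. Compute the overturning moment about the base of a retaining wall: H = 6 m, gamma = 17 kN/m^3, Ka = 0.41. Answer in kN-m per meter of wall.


Pa = 0.5 * Ka * gamma * H^2
= 0.5 * 0.41 * 17 * 6^2
= 125.46 kN/m
Arm = H / 3 = 6 / 3 = 2.0 m
Mo = Pa * arm = Pa * H / 3 = 125.46 * 6 / 3 = 250.92 kN-m/m

250.92 kN-m/m


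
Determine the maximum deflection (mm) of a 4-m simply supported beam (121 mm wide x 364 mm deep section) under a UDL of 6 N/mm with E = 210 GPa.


I = 121 * 364^3 / 12 = 486304485.33 mm^4
L = 4000.0 mm, w = 6 N/mm, E = 210000.0 MPa
delta = 5 * w * L^4 / (384 * E * I)
= 5 * 6 * 4000.0^4 / (384 * 210000.0 * 486304485.33)
= 0.1958 mm

0.1958 mm


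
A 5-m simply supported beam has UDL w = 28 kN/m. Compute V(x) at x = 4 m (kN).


R_A = w * L / 2 = 28 * 5 / 2 = 70.0 kN
V(x) = R_A - w * x = 70.0 - 28 * 4
= -42.0 kN

-42.0 kN


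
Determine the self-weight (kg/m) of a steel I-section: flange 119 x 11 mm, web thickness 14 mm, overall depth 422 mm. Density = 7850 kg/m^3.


A_flanges = 2 * 119 * 11 = 2618 mm^2
A_web = (422 - 2 * 11) * 14 = 5600 mm^2
A_total = 2618 + 5600 = 8218 mm^2 = 0.008218 m^2
Weight = rho * A = 7850 * 0.008218 = 64.5113 kg/m

64.5113 kg/m


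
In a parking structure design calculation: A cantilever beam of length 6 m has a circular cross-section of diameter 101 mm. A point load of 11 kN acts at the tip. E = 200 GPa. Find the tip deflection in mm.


I = pi * d^4 / 64 = pi * 101^4 / 64 = 5108052.99 mm^4
L = 6000.0 mm, P = 11000.0 N, E = 200000.0 MPa
delta = P * L^3 / (3 * E * I)
= 11000.0 * 6000.0^3 / (3 * 200000.0 * 5108052.99)
= 775.2465 mm

775.2465 mm


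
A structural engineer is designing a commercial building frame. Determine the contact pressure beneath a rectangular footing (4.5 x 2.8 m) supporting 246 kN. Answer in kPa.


A = 4.5 * 2.8 = 12.6 m^2
q = P / A = 246 / 12.6
= 19.5238 kPa

19.5238 kPa


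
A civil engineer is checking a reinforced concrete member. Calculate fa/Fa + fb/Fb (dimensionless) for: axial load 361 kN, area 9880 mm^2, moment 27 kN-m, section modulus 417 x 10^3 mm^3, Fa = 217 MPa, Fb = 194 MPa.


f_a = P / A = 361000.0 / 9880 = 36.5385 MPa
f_b = M / S = 27000000.0 / 417000.0 = 64.7482 MPa
Ratio = f_a / Fa + f_b / Fb
= 36.5385 / 217 + 64.7482 / 194
= 0.5021 (dimensionless)

0.5021 (dimensionless)


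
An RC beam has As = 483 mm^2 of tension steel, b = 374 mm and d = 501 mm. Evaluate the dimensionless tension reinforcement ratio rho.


rho = As / (b * d)
= 483 / (374 * 501)
= 483 / 187374
= 0.002578 (dimensionless)

0.002578 (dimensionless)


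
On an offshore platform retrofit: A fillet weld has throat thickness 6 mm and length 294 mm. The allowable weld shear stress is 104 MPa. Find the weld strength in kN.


Strength = throat * length * allowable stress
= 6 * 294 * 104 N
= 183456 N
= 183.46 kN

183.46 kN


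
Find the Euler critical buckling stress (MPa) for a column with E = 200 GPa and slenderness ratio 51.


sigma_cr = pi^2 * E / lambda^2
= 9.8696 * 200000.0 / 51^2
= 9.8696 * 200000.0 / 2601
= 758.9085 MPa

758.9085 MPa


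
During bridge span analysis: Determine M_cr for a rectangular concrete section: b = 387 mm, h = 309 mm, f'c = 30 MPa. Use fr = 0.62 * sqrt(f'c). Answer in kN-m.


fr = 0.62 * sqrt(30) = 0.62 * 5.4772 = 3.3959 MPa
I = 387 * 309^3 / 12 = 951492035.25 mm^4
y_t = 154.5 mm
M_cr = fr * I / y_t = 3.3959 * 951492035.25 / 154.5 N-mm
= 20.9136 kN-m

20.9136 kN-m


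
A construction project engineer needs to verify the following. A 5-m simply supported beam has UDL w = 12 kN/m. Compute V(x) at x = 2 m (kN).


R_A = w * L / 2 = 12 * 5 / 2 = 30.0 kN
V(x) = R_A - w * x = 30.0 - 12 * 2
= 6.0 kN

6.0 kN


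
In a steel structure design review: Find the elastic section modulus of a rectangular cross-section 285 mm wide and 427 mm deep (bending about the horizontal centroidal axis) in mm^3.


S = b * h^2 / 6
= 285 * 427^2 / 6
= 285 * 182329 / 6
= 8660627.5 mm^3

8660627.5 mm^3


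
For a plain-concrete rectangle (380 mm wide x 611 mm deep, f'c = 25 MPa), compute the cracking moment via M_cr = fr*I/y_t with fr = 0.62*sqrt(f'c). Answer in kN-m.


fr = 0.62 * sqrt(25) = 0.62 * 5.0 = 3.1 MPa
I = 380 * 611^3 / 12 = 7223139148.33 mm^4
y_t = 305.5 mm
M_cr = fr * I / y_t = 3.1 * 7223139148.33 / 305.5 N-mm
= 73.2954 kN-m

73.2954 kN-m


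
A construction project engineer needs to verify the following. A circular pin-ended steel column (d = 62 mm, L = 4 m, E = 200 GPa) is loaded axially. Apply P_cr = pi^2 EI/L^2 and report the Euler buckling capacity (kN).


I = pi * d^4 / 64 = 725331.7 mm^4
L = 4000.0 mm
P_cr = pi^2 * E * I / L^2
= 9.8696 * 200000.0 * 725331.7 / 4000.0^2
= 89484.21 N = 89.4842 kN

89.4842 kN


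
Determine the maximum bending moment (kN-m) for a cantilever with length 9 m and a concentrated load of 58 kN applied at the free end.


For a cantilever with a point load at the free end:
M_max = P * L = 58 * 9 = 522 kN-m

522 kN-m


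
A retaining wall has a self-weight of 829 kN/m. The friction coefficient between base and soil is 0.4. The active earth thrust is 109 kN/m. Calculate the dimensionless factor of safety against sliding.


Resisting force = mu * W = 0.4 * 829 = 331.6 kN/m
FOS = Resisting / Driving = 331.6 / 109
= 3.0422 (dimensionless)

3.0422 (dimensionless)


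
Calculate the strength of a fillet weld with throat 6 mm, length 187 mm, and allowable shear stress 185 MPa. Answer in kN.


Strength = throat * length * allowable stress
= 6 * 187 * 185 N
= 207570 N
= 207.57 kN

207.57 kN


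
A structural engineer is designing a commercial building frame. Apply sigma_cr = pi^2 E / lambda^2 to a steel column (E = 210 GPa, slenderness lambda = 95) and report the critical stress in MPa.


sigma_cr = pi^2 * E / lambda^2
= 9.8696 * 210000.0 / 95^2
= 9.8696 * 210000.0 / 9025
= 229.6528 MPa

229.6528 MPa


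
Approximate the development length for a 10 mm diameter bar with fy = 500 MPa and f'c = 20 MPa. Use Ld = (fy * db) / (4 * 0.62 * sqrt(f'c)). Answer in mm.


Ld = (fy * db) / (4 * 0.62 * sqrt(f'c))
= (500 * 10) / (4 * 0.62 * sqrt(20))
= 5000 / 11.0909
= 450.82 mm

450.82 mm


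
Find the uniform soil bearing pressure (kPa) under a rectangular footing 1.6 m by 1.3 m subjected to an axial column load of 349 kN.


A = 1.6 * 1.3 = 2.08 m^2
q = P / A = 349 / 2.08
= 167.7885 kPa

167.7885 kPa


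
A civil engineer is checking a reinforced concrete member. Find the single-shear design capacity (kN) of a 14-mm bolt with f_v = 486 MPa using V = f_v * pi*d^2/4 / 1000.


A = pi * d^2 / 4 = pi * 14^2 / 4 = 153.938 mm^2
V = f_v * A / 1000 = 486 * 153.938 / 1000
= 74.8139 kN

74.8139 kN


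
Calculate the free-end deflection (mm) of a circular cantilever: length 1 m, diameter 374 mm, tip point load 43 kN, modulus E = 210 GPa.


I = pi * d^4 / 64 = pi * 374^4 / 64 = 960409190.91 mm^4
L = 1000.0 mm, P = 43000.0 N, E = 210000.0 MPa
delta = P * L^3 / (3 * E * I)
= 43000.0 * 1000.0^3 / (3 * 210000.0 * 960409190.91)
= 0.0711 mm

0.0711 mm


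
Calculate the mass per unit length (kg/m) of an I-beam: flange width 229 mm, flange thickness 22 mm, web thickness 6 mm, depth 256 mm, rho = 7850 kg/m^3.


A_flanges = 2 * 229 * 22 = 10076 mm^2
A_web = (256 - 2 * 22) * 6 = 1272 mm^2
A_total = 10076 + 1272 = 11348 mm^2 = 0.011348 m^2
Weight = rho * A = 7850 * 0.011348 = 89.0818 kg/m

89.0818 kg/m


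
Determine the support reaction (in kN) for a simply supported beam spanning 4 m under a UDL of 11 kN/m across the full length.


Total load = w * L = 11 * 4 = 44 kN
By symmetry, each reaction R = total / 2 = 44 / 2 = 22.0 kN

22.0 kN


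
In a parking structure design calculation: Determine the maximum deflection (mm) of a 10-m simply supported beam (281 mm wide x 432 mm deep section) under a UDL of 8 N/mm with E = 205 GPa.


I = 281 * 432^3 / 12 = 1887888384.0 mm^4
L = 10000.0 mm, w = 8 N/mm, E = 205000.0 MPa
delta = 5 * w * L^4 / (384 * E * I)
= 5 * 8 * 10000.0^4 / (384 * 205000.0 * 1887888384.0)
= 2.6915 mm

2.6915 mm


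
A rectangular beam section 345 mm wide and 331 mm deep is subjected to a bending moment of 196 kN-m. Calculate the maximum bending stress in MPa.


I = b * h^3 / 12 = 345 * 331^3 / 12 = 1042609866.25 mm^4
y = h / 2 = 331 / 2 = 165.5 mm
M = 196 kN-m = 196000000.0 N-mm
sigma = M * y / I = 196000000.0 * 165.5 / 1042609866.25
= 31.11 MPa

31.11 MPa


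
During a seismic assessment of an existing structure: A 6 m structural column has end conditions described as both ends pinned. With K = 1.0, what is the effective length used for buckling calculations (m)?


L_eff = K * L
= 1.0 * 6
= 6.0 m

6.0 m


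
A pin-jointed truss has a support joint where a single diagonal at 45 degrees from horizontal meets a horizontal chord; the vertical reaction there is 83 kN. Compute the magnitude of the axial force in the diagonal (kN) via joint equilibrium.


At the joint, only the diagonal has a vertical component, so vertical equilibrium gives:
F * sin(45) = 83
F = 83 / sin(45)
= 83 / 0.707107
= 117.38 kN

117.38 kN


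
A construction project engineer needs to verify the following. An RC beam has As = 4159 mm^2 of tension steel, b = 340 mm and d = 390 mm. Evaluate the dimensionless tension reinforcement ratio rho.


rho = As / (b * d)
= 4159 / (340 * 390)
= 4159 / 132600
= 0.031365 (dimensionless)

0.031365 (dimensionless)


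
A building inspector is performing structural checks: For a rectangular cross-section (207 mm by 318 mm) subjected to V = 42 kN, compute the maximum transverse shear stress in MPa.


A = b * h = 207 * 318 = 65826 mm^2
V = 42 kN = 42000.0 N
tau_max = 1.5 * V / A = 1.5 * 42000.0 / 65826
= 0.9571 MPa

0.9571 MPa


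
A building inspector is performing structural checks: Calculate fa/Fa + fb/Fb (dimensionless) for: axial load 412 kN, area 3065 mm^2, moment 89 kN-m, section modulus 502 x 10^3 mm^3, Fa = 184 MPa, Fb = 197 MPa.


f_a = P / A = 412000.0 / 3065 = 134.4209 MPa
f_b = M / S = 89000000.0 / 502000.0 = 177.2908 MPa
Ratio = f_a / Fa + f_b / Fb
= 134.4209 / 184 + 177.2908 / 197
= 1.6305 (dimensionless)

1.6305 (dimensionless)


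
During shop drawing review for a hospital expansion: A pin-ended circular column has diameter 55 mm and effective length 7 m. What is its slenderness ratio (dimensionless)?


Radius of gyration r = d / 4 = 55 / 4 = 13.75 mm
L_eff = 7000.0 mm
Slenderness ratio = L / r = 7000.0 / 13.75 = 509.09 (dimensionless)

509.09 (dimensionless)


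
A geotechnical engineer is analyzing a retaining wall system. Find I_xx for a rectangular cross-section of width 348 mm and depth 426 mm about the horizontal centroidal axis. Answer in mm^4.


I = b * h^3 / 12
= 348 * 426^3 / 12
= 348 * 77308776 / 12
= 2241954504.0 mm^4

2241954504.0 mm^4


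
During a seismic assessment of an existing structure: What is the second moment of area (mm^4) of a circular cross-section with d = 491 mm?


r = d / 2 = 491 / 2 = 245.5 mm
I = pi * r^4 / 4 = pi * 245.5^4 / 4
= 2852961212.27 mm^4

2852961212.27 mm^4


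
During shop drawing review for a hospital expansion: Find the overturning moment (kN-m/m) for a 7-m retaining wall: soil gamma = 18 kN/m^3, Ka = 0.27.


Pa = 0.5 * Ka * gamma * H^2
= 0.5 * 0.27 * 18 * 7^2
= 119.07 kN/m
Arm = H / 3 = 7 / 3 = 2.3333 m
Mo = Pa * arm = Pa * H / 3 = 119.07 * 7 / 3 = 277.83 kN-m/m

277.83 kN-m/m


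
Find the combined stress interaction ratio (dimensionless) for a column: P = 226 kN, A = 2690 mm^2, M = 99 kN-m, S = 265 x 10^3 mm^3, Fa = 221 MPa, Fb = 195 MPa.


f_a = P / A = 226000.0 / 2690 = 84.0149 MPa
f_b = M / S = 99000000.0 / 265000.0 = 373.5849 MPa
Ratio = f_a / Fa + f_b / Fb
= 84.0149 / 221 + 373.5849 / 195
= 2.296 (dimensionless)

2.296 (dimensionless)


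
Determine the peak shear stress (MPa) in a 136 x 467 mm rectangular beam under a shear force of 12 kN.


A = b * h = 136 * 467 = 63512 mm^2
V = 12 kN = 12000.0 N
tau_max = 1.5 * V / A = 1.5 * 12000.0 / 63512
= 0.2834 MPa

0.2834 MPa


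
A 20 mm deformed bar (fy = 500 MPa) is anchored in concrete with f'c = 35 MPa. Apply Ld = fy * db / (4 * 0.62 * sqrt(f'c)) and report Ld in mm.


Ld = (fy * db) / (4 * 0.62 * sqrt(f'c))
= (500 * 20) / (4 * 0.62 * sqrt(35))
= 10000 / 14.6719
= 681.58 mm

681.58 mm


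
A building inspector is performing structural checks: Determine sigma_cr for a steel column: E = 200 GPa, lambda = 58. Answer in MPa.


sigma_cr = pi^2 * E / lambda^2
= 9.8696 * 200000.0 / 58^2
= 9.8696 * 200000.0 / 3364
= 586.7779 MPa

586.7779 MPa


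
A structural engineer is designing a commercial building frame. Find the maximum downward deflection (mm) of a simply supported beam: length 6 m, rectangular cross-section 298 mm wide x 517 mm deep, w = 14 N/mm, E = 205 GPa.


I = 298 * 517^3 / 12 = 3431678922.83 mm^4
L = 6000.0 mm, w = 14 N/mm, E = 205000.0 MPa
delta = 5 * w * L^4 / (384 * E * I)
= 5 * 14 * 6000.0^4 / (384 * 205000.0 * 3431678922.83)
= 0.3358 mm

0.3358 mm


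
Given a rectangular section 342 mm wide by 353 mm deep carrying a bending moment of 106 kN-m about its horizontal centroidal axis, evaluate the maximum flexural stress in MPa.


I = b * h^3 / 12 = 342 * 353^3 / 12 = 1253628844.5 mm^4
y = h / 2 = 353 / 2 = 176.5 mm
M = 106 kN-m = 106000000.0 N-mm
sigma = M * y / I = 106000000.0 * 176.5 / 1253628844.5
= 14.92 MPa

14.92 MPa


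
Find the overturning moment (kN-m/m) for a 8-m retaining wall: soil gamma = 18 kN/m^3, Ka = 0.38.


Pa = 0.5 * Ka * gamma * H^2
= 0.5 * 0.38 * 18 * 8^2
= 218.88 kN/m
Arm = H / 3 = 8 / 3 = 2.6667 m
Mo = Pa * arm = Pa * H / 3 = 218.88 * 8 / 3 = 583.68 kN-m/m

583.68 kN-m/m


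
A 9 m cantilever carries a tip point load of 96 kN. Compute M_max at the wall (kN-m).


For a cantilever with a point load at the free end:
M_max = P * L = 96 * 9 = 864 kN-m

864 kN-m


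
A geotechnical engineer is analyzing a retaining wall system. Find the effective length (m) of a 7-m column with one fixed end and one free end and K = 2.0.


L_eff = K * L
= 2.0 * 7
= 14.0 m

14.0 m


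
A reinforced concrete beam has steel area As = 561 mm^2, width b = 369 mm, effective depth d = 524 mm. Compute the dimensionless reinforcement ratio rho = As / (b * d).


rho = As / (b * d)
= 561 / (369 * 524)
= 561 / 193356
= 0.002901 (dimensionless)

0.002901 (dimensionless)


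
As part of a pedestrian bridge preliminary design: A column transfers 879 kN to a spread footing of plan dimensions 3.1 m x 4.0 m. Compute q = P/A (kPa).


A = 3.1 * 4.0 = 12.4 m^2
q = P / A = 879 / 12.4
= 70.8871 kPa

70.8871 kPa


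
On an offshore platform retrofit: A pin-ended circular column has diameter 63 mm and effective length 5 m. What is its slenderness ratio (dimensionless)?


Radius of gyration r = d / 4 = 63 / 4 = 15.75 mm
L_eff = 5000.0 mm
Slenderness ratio = L / r = 5000.0 / 15.75 = 317.46 (dimensionless)

317.46 (dimensionless)


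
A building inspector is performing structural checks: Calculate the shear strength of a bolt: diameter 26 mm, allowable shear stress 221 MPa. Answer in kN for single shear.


A = pi * d^2 / 4 = pi * 26^2 / 4 = 530.9292 mm^2
V = f_v * A / 1000 = 221 * 530.9292 / 1000
= 117.3353 kN

117.3353 kN


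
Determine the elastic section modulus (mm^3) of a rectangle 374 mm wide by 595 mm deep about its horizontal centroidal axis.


S = b * h^2 / 6
= 374 * 595^2 / 6
= 374 * 354025 / 6
= 22067558.33 mm^3

22067558.33 mm^3


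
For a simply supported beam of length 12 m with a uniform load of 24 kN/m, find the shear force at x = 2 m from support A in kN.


R_A = w * L / 2 = 24 * 12 / 2 = 144.0 kN
V(x) = R_A - w * x = 144.0 - 24 * 2
= 96.0 kN

96.0 kN


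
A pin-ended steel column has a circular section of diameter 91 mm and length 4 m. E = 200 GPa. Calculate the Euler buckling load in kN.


I = pi * d^4 / 64 = 3366165.53 mm^4
L = 4000.0 mm
P_cr = pi^2 * E * I / L^2
= 9.8696 * 200000.0 * 3366165.53 / 4000.0^2
= 415284.03 N = 415.284 kN

415.284 kN


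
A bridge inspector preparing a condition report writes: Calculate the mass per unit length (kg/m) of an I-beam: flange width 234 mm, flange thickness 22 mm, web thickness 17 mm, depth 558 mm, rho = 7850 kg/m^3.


A_flanges = 2 * 234 * 22 = 10296 mm^2
A_web = (558 - 2 * 22) * 17 = 8738 mm^2
A_total = 10296 + 8738 = 19034 mm^2 = 0.019034 m^2
Weight = rho * A = 7850 * 0.019034 = 149.4169 kg/m

149.4169 kg/m


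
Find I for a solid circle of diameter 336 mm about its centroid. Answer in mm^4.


r = d / 2 = 336 / 2 = 168.0 mm
I = pi * r^4 / 4 = pi * 168.0^4 / 4
= 625643602.8 mm^4

625643602.8 mm^4


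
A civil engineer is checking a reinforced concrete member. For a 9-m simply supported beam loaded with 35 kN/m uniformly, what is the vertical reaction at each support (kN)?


Total load = w * L = 35 * 9 = 315 kN
By symmetry, each reaction R = total / 2 = 315 / 2 = 157.5 kN

157.5 kN


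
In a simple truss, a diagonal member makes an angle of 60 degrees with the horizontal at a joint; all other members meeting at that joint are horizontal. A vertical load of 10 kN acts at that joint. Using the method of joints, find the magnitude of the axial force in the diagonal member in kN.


At the joint, only the diagonal has a vertical component, so vertical equilibrium gives:
F * sin(60) = 10
F = 10 / sin(60)
= 10 / 0.866025
= 11.55 kN

11.55 kN


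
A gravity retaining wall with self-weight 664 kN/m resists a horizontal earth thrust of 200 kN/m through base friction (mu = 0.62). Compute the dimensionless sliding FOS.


Resisting force = mu * W = 0.62 * 664 = 411.68 kN/m
FOS = Resisting / Driving = 411.68 / 200
= 2.0584 (dimensionless)

2.0584 (dimensionless)


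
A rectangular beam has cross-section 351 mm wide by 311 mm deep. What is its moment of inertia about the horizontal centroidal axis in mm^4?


I = b * h^3 / 12
= 351 * 311^3 / 12
= 351 * 30080231 / 12
= 879846756.75 mm^4

879846756.75 mm^4


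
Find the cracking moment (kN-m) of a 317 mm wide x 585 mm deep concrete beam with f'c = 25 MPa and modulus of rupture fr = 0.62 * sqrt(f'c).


fr = 0.62 * sqrt(25) = 0.62 * 5.0 = 3.1 MPa
I = 317 * 585^3 / 12 = 5288659593.75 mm^4
y_t = 292.5 mm
M_cr = fr * I / y_t = 3.1 * 5288659593.75 / 292.5 N-mm
= 56.0508 kN-m

56.0508 kN-m


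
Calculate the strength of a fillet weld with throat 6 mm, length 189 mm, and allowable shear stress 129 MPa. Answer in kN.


Strength = throat * length * allowable stress
= 6 * 189 * 129 N
= 146286 N
= 146.29 kN

146.29 kN


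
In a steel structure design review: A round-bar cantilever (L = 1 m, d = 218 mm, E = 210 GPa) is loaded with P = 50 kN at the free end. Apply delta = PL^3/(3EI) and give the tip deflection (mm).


I = pi * d^4 / 64 = pi * 218^4 / 64 = 110865360.4 mm^4
L = 1000.0 mm, P = 50000.0 N, E = 210000.0 MPa
delta = P * L^3 / (3 * E * I)
= 50000.0 * 1000.0^3 / (3 * 210000.0 * 110865360.4)
= 0.7159 mm

0.7159 mm


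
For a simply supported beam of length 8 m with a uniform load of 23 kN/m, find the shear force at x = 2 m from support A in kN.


R_A = w * L / 2 = 23 * 8 / 2 = 92.0 kN
V(x) = R_A - w * x = 92.0 - 23 * 2
= 46.0 kN

46.0 kN


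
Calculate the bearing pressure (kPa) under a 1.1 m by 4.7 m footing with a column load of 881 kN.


A = 1.1 * 4.7 = 5.17 m^2
q = P / A = 881 / 5.17
= 170.4062 kPa

170.4062 kPa


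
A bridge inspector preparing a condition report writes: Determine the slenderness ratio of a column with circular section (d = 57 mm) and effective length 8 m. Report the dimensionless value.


Radius of gyration r = d / 4 = 57 / 4 = 14.25 mm
L_eff = 8000.0 mm
Slenderness ratio = L / r = 8000.0 / 14.25 = 561.4 (dimensionless)

561.4 (dimensionless)


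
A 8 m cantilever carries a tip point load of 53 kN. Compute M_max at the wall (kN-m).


For a cantilever with a point load at the free end:
M_max = P * L = 53 * 8 = 424 kN-m

424 kN-m


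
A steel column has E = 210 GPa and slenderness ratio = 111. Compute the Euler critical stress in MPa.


sigma_cr = pi^2 * E / lambda^2
= 9.8696 * 210000.0 / 111^2
= 9.8696 * 210000.0 / 12321
= 168.2182 MPa

168.2182 MPa


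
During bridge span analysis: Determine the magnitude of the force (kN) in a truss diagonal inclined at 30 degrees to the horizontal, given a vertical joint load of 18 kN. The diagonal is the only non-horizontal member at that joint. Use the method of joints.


At the joint, only the diagonal has a vertical component, so vertical equilibrium gives:
F * sin(30) = 18
F = 18 / sin(30)
= 18 / 0.5
= 36.0 kN

36.0 kN


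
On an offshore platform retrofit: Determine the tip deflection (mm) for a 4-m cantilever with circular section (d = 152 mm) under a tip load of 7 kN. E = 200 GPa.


I = pi * d^4 / 64 = pi * 152^4 / 64 = 26202591.76 mm^4
L = 4000.0 mm, P = 7000.0 N, E = 200000.0 MPa
delta = P * L^3 / (3 * E * I)
= 7000.0 * 4000.0^3 / (3 * 200000.0 * 26202591.76)
= 28.4959 mm

28.4959 mm


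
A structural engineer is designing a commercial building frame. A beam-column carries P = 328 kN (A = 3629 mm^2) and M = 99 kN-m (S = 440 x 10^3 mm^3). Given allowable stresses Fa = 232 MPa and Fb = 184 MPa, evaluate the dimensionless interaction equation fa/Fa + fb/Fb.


f_a = P / A = 328000.0 / 3629 = 90.383 MPa
f_b = M / S = 99000000.0 / 440000.0 = 225.0 MPa
Ratio = f_a / Fa + f_b / Fb
= 90.383 / 232 + 225.0 / 184
= 1.6124 (dimensionless)

1.6124 (dimensionless)


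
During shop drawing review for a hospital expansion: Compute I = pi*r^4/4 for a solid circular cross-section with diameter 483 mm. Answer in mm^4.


r = d / 2 = 483 / 2 = 241.5 mm
I = pi * r^4 / 4 = pi * 241.5^4 / 4
= 2671519950.14 mm^4

2671519950.14 mm^4


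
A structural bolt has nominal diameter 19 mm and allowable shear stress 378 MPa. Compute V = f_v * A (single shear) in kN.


A = pi * d^2 / 4 = pi * 19^2 / 4 = 283.5287 mm^2
V = f_v * A / 1000 = 378 * 283.5287 / 1000
= 107.1739 kN

107.1739 kN


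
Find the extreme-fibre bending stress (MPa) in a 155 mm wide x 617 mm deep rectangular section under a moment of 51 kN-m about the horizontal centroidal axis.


I = b * h^3 / 12 = 155 * 617^3 / 12 = 3033932709.58 mm^4
y = h / 2 = 617 / 2 = 308.5 mm
M = 51 kN-m = 51000000.0 N-mm
sigma = M * y / I = 51000000.0 * 308.5 / 3033932709.58
= 5.19 MPa

5.19 MPa


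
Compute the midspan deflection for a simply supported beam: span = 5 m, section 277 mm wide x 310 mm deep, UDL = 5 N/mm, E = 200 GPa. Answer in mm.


I = 277 * 310^3 / 12 = 687675583.33 mm^4
L = 5000.0 mm, w = 5 N/mm, E = 200000.0 MPa
delta = 5 * w * L^4 / (384 * E * I)
= 5 * 5 * 5000.0^4 / (384 * 200000.0 * 687675583.33)
= 0.2959 mm

0.2959 mm


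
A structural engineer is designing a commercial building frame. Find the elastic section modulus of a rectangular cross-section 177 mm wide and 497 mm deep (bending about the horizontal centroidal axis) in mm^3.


S = b * h^2 / 6
= 177 * 497^2 / 6
= 177 * 247009 / 6
= 7286765.5 mm^3

7286765.5 mm^3


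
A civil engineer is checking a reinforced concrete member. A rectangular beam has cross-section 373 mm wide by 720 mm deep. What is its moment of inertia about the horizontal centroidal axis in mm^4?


I = b * h^3 / 12
= 373 * 720^3 / 12
= 373 * 373248000 / 12
= 11601792000.0 mm^4

11601792000.0 mm^4


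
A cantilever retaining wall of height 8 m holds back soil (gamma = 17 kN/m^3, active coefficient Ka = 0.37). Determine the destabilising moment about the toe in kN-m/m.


Pa = 0.5 * Ka * gamma * H^2
= 0.5 * 0.37 * 17 * 8^2
= 201.28 kN/m
Arm = H / 3 = 8 / 3 = 2.6667 m
Mo = Pa * arm = Pa * H / 3 = 201.28 * 8 / 3 = 536.7467 kN-m/m

536.7467 kN-m/m


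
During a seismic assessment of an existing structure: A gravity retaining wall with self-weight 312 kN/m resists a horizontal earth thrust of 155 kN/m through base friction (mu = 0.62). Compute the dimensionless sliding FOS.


Resisting force = mu * W = 0.62 * 312 = 193.44 kN/m
FOS = Resisting / Driving = 193.44 / 155
= 1.248 (dimensionless)

1.248 (dimensionless)


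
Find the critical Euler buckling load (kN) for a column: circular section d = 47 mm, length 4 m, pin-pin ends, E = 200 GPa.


I = pi * d^4 / 64 = 239530.78 mm^4
L = 4000.0 mm
P_cr = pi^2 * E * I / L^2
= 9.8696 * 200000.0 * 239530.78 / 4000.0^2
= 29550.93 N = 29.5509 kN

29.5509 kN


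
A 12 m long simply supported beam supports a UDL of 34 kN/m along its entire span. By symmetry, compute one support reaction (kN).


Total load = w * L = 34 * 12 = 408 kN
By symmetry, each reaction R = total / 2 = 408 / 2 = 204.0 kN

204.0 kN


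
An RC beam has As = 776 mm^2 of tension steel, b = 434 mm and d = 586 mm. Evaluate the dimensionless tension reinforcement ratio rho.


rho = As / (b * d)
= 776 / (434 * 586)
= 776 / 254324
= 0.003051 (dimensionless)

0.003051 (dimensionless)


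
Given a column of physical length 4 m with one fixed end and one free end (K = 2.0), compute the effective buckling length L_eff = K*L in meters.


L_eff = K * L
= 2.0 * 4
= 8.0 m

8.0 m


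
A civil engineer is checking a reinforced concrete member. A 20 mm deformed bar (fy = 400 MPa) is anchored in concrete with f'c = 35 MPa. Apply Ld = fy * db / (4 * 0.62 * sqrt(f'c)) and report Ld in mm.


Ld = (fy * db) / (4 * 0.62 * sqrt(f'c))
= (400 * 20) / (4 * 0.62 * sqrt(35))
= 8000 / 14.6719
= 545.26 mm

545.26 mm


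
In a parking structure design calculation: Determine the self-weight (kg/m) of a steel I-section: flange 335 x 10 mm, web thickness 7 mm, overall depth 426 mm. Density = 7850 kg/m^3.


A_flanges = 2 * 335 * 10 = 6700 mm^2
A_web = (426 - 2 * 10) * 7 = 2842 mm^2
A_total = 6700 + 2842 = 9542 mm^2 = 0.009542 m^2
Weight = rho * A = 7850 * 0.009542 = 74.9047 kg/m

74.9047 kg/m


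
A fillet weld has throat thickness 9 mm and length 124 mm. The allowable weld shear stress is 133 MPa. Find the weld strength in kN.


Strength = throat * length * allowable stress
= 9 * 124 * 133 N
= 148428 N
= 148.43 kN

148.43 kN


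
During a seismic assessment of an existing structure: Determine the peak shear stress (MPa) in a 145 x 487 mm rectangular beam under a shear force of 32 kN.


A = b * h = 145 * 487 = 70615 mm^2
V = 32 kN = 32000.0 N
tau_max = 1.5 * V / A = 1.5 * 32000.0 / 70615
= 0.6797 MPa

0.6797 MPa


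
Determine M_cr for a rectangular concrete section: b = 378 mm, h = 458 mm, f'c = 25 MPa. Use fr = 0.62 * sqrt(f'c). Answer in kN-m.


fr = 0.62 * sqrt(25) = 0.62 * 5.0 = 3.1 MPa
I = 378 * 458^3 / 12 = 3026265228.0 mm^4
y_t = 229.0 mm
M_cr = fr * I / y_t = 3.1 * 3026265228.0 / 229.0 N-mm
= 40.9669 kN-m

40.9669 kN-m


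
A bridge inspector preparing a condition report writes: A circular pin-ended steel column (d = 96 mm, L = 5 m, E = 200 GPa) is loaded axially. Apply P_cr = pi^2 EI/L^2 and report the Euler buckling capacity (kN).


I = pi * d^4 / 64 = 4169220.18 mm^4
L = 5000.0 mm
P_cr = pi^2 * E * I / L^2
= 9.8696 * 200000.0 * 4169220.18 / 5000.0^2
= 329188.43 N = 329.1884 kN

329.1884 kN


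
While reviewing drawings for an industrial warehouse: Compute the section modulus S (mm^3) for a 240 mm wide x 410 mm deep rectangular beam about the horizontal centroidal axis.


S = b * h^2 / 6
= 240 * 410^2 / 6
= 240 * 168100 / 6
= 6724000.0 mm^3

6724000.0 mm^3


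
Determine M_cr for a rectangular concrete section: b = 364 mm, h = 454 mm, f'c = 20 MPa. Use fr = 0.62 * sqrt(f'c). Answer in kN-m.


fr = 0.62 * sqrt(20) = 0.62 * 4.4721 = 2.7727 MPa
I = 364 * 454^3 / 12 = 2838492141.33 mm^4
y_t = 227.0 mm
M_cr = fr * I / y_t = 2.7727 * 2838492141.33 / 227.0 N-mm
= 34.6712 kN-m

34.6712 kN-m


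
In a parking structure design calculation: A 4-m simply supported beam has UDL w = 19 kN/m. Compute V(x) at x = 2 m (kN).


R_A = w * L / 2 = 19 * 4 / 2 = 38.0 kN
V(x) = R_A - w * x = 38.0 - 19 * 2
= 0.0 kN

0.0 kN


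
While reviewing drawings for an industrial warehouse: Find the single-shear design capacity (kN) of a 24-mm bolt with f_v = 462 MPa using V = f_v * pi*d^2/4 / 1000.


A = pi * d^2 / 4 = pi * 24^2 / 4 = 452.3893 mm^2
V = f_v * A / 1000 = 462 * 452.3893 / 1000
= 209.0039 kN

209.0039 kN
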